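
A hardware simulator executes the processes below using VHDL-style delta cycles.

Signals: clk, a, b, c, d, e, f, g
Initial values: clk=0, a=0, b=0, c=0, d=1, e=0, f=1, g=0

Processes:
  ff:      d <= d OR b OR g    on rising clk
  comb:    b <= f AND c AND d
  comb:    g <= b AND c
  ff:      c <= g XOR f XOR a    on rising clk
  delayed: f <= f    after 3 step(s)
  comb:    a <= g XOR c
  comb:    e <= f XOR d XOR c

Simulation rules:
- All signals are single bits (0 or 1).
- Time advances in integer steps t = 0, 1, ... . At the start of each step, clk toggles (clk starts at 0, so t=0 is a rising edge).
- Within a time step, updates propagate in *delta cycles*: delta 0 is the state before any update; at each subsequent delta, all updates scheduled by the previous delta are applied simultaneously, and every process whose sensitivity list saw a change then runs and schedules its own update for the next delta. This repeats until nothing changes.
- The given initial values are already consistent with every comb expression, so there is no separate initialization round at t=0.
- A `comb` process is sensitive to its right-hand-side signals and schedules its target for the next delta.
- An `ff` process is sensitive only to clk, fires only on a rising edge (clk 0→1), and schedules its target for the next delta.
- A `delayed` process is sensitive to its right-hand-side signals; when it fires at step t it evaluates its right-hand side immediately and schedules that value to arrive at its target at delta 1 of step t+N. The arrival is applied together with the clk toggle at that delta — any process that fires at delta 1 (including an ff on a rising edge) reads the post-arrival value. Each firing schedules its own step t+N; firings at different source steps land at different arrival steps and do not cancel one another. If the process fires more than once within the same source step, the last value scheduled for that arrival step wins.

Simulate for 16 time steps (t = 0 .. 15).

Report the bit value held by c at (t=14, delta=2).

0

[bits: clk,a,c,b,d,g,e,f]
t=0: Δ0=00001001 Δ1=10001001 Δ2=10101001 Δ3=11111011 Δ4=11111111 Δ5=10111111 | 5Δ
t=1: Δ0=10111111 Δ1=00111111 | 1Δ
t=2: Δ0=00111111 Δ1=10111111 Δ2=10011111 Δ3=11001001 Δ4=10001001 | 4Δ
t=3: Δ0=10001001 Δ1=00001001 | 1Δ
t=4: Δ0=00001001 Δ1=10001001 Δ2=10101001 Δ3=11111011 Δ4=11111111 Δ5=10111111 | 5Δ
t=5: Δ0=10111111 Δ1=00111111 | 1Δ
t=6: Δ0=00111111 Δ1=10111111 Δ2=10011111 Δ3=11001001 Δ4=10001001 | 4Δ
t=7: Δ0=10001001 Δ1=00001001 | 1Δ
t=8: Δ0=00001001 Δ1=10001001 Δ2=10101001 Δ3=11111011 Δ4=11111111 Δ5=10111111 | 5Δ
t=9: Δ0=10111111 Δ1=00111111 | 1Δ
t=10: Δ0=00111111 Δ1=10111111 Δ2=10011111 Δ3=11001001 Δ4=10001001 | 4Δ
t=11: Δ0=10001001 Δ1=00001001 | 1Δ
t=12: Δ0=00001001 Δ1=10001001 Δ2=10101001 Δ3=11111011 Δ4=11111111 Δ5=10111111 | 5Δ
t=13: Δ0=10111111 Δ1=00111111 | 1Δ
t=14: Δ0=00111111 Δ1=10111111 Δ2=10011111 Δ3=11001001 Δ4=10001001 | 4Δ
t=15: Δ0=10001001 Δ1=00001001 | 1Δ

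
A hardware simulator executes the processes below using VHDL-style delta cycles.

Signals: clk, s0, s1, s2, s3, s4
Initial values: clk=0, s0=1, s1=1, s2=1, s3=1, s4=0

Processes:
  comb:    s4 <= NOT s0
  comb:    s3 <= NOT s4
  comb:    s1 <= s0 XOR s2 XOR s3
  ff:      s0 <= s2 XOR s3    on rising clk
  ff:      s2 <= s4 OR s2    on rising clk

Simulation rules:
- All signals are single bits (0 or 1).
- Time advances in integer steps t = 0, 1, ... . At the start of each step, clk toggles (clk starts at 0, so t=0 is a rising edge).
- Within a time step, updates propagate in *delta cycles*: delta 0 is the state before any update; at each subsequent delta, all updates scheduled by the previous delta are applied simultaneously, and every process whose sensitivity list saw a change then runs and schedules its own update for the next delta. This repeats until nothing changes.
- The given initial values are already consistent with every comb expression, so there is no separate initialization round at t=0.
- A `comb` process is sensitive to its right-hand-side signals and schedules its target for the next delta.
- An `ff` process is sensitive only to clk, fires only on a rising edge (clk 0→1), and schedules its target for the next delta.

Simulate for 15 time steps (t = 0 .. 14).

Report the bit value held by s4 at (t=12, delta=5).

1

t0.Δ0 s1=1 clk=0 s3=1 s0=1 s2=1 s4=0
t0.Δ1 s1=1 clk=1 s3=1 s0=1 s2=1 s4=0
t0.Δ2 s1=1 clk=1 s3=1 s0=0 s2=1 s4=0
t0.Δ3 s1=0 clk=1 s3=1 s0=0 s2=1 s4=1
t0.Δ4 s1=0 clk=1 s3=0 s0=0 s2=1 s4=1
t0.Δ5 s1=1 clk=1 s3=0 s0=0 s2=1 s4=1
t1.Δ0 s1=1 clk=1 s3=0 s0=0 s2=1 s4=1
t1.Δ1 s1=1 clk=0 s3=0 s0=0 s2=1 s4=1
t2.Δ0 s1=1 clk=0 s3=0 s0=0 s2=1 s4=1
t2.Δ1 s1=1 clk=1 s3=0 s0=0 s2=1 s4=1
t2.Δ2 s1=1 clk=1 s3=0 s0=1 s2=1 s4=1
t2.Δ3 s1=0 clk=1 s3=0 s0=1 s2=1 s4=0
t2.Δ4 s1=0 clk=1 s3=1 s0=1 s2=1 s4=0
t2.Δ5 s1=1 clk=1 s3=1 s0=1 s2=1 s4=0
t3.Δ0 s1=1 clk=1 s3=1 s0=1 s2=1 s4=0
t3.Δ1 s1=1 clk=0 s3=1 s0=1 s2=1 s4=0
t4.Δ0 s1=1 clk=0 s3=1 s0=1 s2=1 s4=0
t4.Δ1 s1=1 clk=1 s3=1 s0=1 s2=1 s4=0
t4.Δ2 s1=1 clk=1 s3=1 s0=0 s2=1 s4=0
t4.Δ3 s1=0 clk=1 s3=1 s0=0 s2=1 s4=1
t4.Δ4 s1=0 clk=1 s3=0 s0=0 s2=1 s4=1
t4.Δ5 s1=1 clk=1 s3=0 s0=0 s2=1 s4=1
t5.Δ0 s1=1 clk=1 s3=0 s0=0 s2=1 s4=1
t5.Δ1 s1=1 clk=0 s3=0 s0=0 s2=1 s4=1
t6.Δ0 s1=1 clk=0 s3=0 s0=0 s2=1 s4=1
t6.Δ1 s1=1 clk=1 s3=0 s0=0 s2=1 s4=1
t6.Δ2 s1=1 clk=1 s3=0 s0=1 s2=1 s4=1
t6.Δ3 s1=0 clk=1 s3=0 s0=1 s2=1 s4=0
t6.Δ4 s1=0 clk=1 s3=1 s0=1 s2=1 s4=0
t6.Δ5 s1=1 clk=1 s3=1 s0=1 s2=1 s4=0
t7.Δ0 s1=1 clk=1 s3=1 s0=1 s2=1 s4=0
t7.Δ1 s1=1 clk=0 s3=1 s0=1 s2=1 s4=0
t8.Δ0 s1=1 clk=0 s3=1 s0=1 s2=1 s4=0
t8.Δ1 s1=1 clk=1 s3=1 s0=1 s2=1 s4=0
t8.Δ2 s1=1 clk=1 s3=1 s0=0 s2=1 s4=0
t8.Δ3 s1=0 clk=1 s3=1 s0=0 s2=1 s4=1
t8.Δ4 s1=0 clk=1 s3=0 s0=0 s2=1 s4=1
t8.Δ5 s1=1 clk=1 s3=0 s0=0 s2=1 s4=1
t9.Δ0 s1=1 clk=1 s3=0 s0=0 s2=1 s4=1
t9.Δ1 s1=1 clk=0 s3=0 s0=0 s2=1 s4=1
t10.Δ0 s1=1 clk=0 s3=0 s0=0 s2=1 s4=1
t10.Δ1 s1=1 clk=1 s3=0 s0=0 s2=1 s4=1
t10.Δ2 s1=1 clk=1 s3=0 s0=1 s2=1 s4=1
t10.Δ3 s1=0 clk=1 s3=0 s0=1 s2=1 s4=0
t10.Δ4 s1=0 clk=1 s3=1 s0=1 s2=1 s4=0
t10.Δ5 s1=1 clk=1 s3=1 s0=1 s2=1 s4=0
t11.Δ0 s1=1 clk=1 s3=1 s0=1 s2=1 s4=0
t11.Δ1 s1=1 clk=0 s3=1 s0=1 s2=1 s4=0
t12.Δ0 s1=1 clk=0 s3=1 s0=1 s2=1 s4=0
t12.Δ1 s1=1 clk=1 s3=1 s0=1 s2=1 s4=0
t12.Δ2 s1=1 clk=1 s3=1 s0=0 s2=1 s4=0
t12.Δ3 s1=0 clk=1 s3=1 s0=0 s2=1 s4=1
t12.Δ4 s1=0 clk=1 s3=0 s0=0 s2=1 s4=1
t12.Δ5 s1=1 clk=1 s3=0 s0=0 s2=1 s4=1
t13.Δ0 s1=1 clk=1 s3=0 s0=0 s2=1 s4=1
t13.Δ1 s1=1 clk=0 s3=0 s0=0 s2=1 s4=1
t14.Δ0 s1=1 clk=0 s3=0 s0=0 s2=1 s4=1
t14.Δ1 s1=1 clk=1 s3=0 s0=0 s2=1 s4=1
t14.Δ2 s1=1 clk=1 s3=0 s0=1 s2=1 s4=1
t14.Δ3 s1=0 clk=1 s3=0 s0=1 s2=1 s4=0
t14.Δ4 s1=0 clk=1 s3=1 s0=1 s2=1 s4=0
t14.Δ5 s1=1 clk=1 s3=1 s0=1 s2=1 s4=0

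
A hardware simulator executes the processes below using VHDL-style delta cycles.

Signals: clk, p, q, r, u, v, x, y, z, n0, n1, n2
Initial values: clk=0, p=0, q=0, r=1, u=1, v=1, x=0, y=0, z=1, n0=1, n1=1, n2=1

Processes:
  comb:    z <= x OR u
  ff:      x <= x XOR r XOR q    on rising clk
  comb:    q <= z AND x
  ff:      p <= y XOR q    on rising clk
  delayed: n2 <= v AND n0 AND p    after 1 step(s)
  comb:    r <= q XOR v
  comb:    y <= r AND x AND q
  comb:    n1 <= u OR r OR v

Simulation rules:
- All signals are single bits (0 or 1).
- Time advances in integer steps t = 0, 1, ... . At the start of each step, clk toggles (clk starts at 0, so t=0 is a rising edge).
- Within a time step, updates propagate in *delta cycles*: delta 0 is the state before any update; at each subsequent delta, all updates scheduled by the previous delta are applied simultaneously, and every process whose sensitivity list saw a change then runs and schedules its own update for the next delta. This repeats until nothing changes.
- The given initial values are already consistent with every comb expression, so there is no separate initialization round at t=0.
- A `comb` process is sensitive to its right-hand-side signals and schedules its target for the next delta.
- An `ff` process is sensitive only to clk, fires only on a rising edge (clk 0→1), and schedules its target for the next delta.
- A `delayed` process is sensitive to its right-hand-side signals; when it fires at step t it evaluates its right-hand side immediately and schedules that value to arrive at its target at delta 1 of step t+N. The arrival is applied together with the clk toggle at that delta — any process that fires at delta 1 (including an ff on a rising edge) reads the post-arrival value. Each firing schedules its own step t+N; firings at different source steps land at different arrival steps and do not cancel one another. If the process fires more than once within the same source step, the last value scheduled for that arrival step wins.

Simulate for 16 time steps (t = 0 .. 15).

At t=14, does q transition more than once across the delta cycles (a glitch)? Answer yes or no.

t=0 Δ0: r=1 u=1 z=1 clk=0 p=0 n2=1 q=0 v=1 n1=1 y=0 n0=1 x=0
  Δ1: clk:0→1
  Δ2: x:0→1
  Δ3: q:0→1
  Δ4: r:1→0, y:0→1
  Δ5: y:1→0
  (5Δ to stable)
t=1 Δ0: r=0 u=1 z=1 clk=1 p=0 n2=1 q=1 v=1 n1=1 y=0 n0=1 x=1
  Δ1: clk:1→0
  (1Δ to stable)
t=2 Δ0: r=0 u=1 z=1 clk=0 p=0 n2=1 q=1 v=1 n1=1 y=0 n0=1 x=1
  Δ1: clk:0→1
  Δ2: p:0→1, x:1→0
  Δ3: q:1→0
  Δ4: r:0→1
  (4Δ to stable)
t=3 Δ0: r=1 u=1 z=1 clk=1 p=1 n2=1 q=0 v=1 n1=1 y=0 n0=1 x=0
  Δ1: clk:1→0
  (1Δ to stable)
t=4 Δ0: r=1 u=1 z=1 clk=0 p=1 n2=1 q=0 v=1 n1=1 y=0 n0=1 x=0
  Δ1: clk:0→1
  Δ2: p:1→0, x:0→1
  Δ3: q:0→1
  Δ4: r:1→0, y:0→1
  Δ5: y:1→0
  (5Δ to stable)
t=5 Δ0: r=0 u=1 z=1 clk=1 p=0 n2=1 q=1 v=1 n1=1 y=0 n0=1 x=1
  Δ1: clk:1→0, n2:1→0
  (1Δ to stable)
t=6 Δ0: r=0 u=1 z=1 clk=0 p=0 n2=0 q=1 v=1 n1=1 y=0 n0=1 x=1
  Δ1: clk:0→1
  Δ2: p:0→1, x:1→0
  Δ3: q:1→0
  Δ4: r:0→1
  (4Δ to stable)
t=7 Δ0: r=1 u=1 z=1 clk=1 p=1 n2=0 q=0 v=1 n1=1 y=0 n0=1 x=0
  Δ1: clk:1→0, n2:0→1
  (1Δ to stable)
t=8 Δ0: r=1 u=1 z=1 clk=0 p=1 n2=1 q=0 v=1 n1=1 y=0 n0=1 x=0
  Δ1: clk:0→1
  Δ2: p:1→0, x:0→1
  Δ3: q:0→1
  Δ4: r:1→0, y:0→1
  Δ5: y:1→0
  (5Δ to stable)
t=9 Δ0: r=0 u=1 z=1 clk=1 p=0 n2=1 q=1 v=1 n1=1 y=0 n0=1 x=1
  Δ1: clk:1→0, n2:1→0
  (1Δ to stable)
t=10 Δ0: r=0 u=1 z=1 clk=0 p=0 n2=0 q=1 v=1 n1=1 y=0 n0=1 x=1
  Δ1: clk:0→1
  Δ2: p:0→1, x:1→0
  Δ3: q:1→0
  Δ4: r:0→1
  (4Δ to stable)
t=11 Δ0: r=1 u=1 z=1 clk=1 p=1 n2=0 q=0 v=1 n1=1 y=0 n0=1 x=0
  Δ1: clk:1→0, n2:0→1
  (1Δ to stable)
t=12 Δ0: r=1 u=1 z=1 clk=0 p=1 n2=1 q=0 v=1 n1=1 y=0 n0=1 x=0
  Δ1: clk:0→1
  Δ2: p:1→0, x:0→1
  Δ3: q:0→1
  Δ4: r:1→0, y:0→1
  Δ5: y:1→0
  (5Δ to stable)
t=13 Δ0: r=0 u=1 z=1 clk=1 p=0 n2=1 q=1 v=1 n1=1 y=0 n0=1 x=1
  Δ1: clk:1→0, n2:1→0
  (1Δ to stable)
t=14 Δ0: r=0 u=1 z=1 clk=0 p=0 n2=0 q=1 v=1 n1=1 y=0 n0=1 x=1
  Δ1: clk:0→1
  Δ2: p:0→1, x:1→0
  Δ3: q:1→0
  Δ4: r:0→1
  (4Δ to stable)
t=15 Δ0: r=1 u=1 z=1 clk=1 p=1 n2=0 q=0 v=1 n1=1 y=0 n0=1 x=0
  Δ1: clk:1→0, n2:0→1
  (1Δ to stable)

no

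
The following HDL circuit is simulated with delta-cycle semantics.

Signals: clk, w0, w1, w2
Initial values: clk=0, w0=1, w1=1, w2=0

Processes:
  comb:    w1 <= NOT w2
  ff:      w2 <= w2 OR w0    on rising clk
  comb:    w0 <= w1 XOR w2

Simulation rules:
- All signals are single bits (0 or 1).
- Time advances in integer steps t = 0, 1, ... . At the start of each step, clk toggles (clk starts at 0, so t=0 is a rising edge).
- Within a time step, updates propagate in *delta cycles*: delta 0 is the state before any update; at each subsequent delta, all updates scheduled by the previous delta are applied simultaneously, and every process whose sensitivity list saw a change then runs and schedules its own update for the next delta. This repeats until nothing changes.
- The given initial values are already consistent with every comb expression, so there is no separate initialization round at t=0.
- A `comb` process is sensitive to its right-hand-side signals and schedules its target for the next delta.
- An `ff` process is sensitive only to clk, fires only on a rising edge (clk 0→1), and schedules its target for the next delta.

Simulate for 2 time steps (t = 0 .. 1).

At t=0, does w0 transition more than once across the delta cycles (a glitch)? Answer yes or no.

yes

[bits: w1,clk,w0,w2]
t=0: Δ0=1010 Δ1=1110 Δ2=1111 Δ3=0101 Δ4=0111 | 4Δ
t=1: Δ0=0111 Δ1=0011 | 1Δ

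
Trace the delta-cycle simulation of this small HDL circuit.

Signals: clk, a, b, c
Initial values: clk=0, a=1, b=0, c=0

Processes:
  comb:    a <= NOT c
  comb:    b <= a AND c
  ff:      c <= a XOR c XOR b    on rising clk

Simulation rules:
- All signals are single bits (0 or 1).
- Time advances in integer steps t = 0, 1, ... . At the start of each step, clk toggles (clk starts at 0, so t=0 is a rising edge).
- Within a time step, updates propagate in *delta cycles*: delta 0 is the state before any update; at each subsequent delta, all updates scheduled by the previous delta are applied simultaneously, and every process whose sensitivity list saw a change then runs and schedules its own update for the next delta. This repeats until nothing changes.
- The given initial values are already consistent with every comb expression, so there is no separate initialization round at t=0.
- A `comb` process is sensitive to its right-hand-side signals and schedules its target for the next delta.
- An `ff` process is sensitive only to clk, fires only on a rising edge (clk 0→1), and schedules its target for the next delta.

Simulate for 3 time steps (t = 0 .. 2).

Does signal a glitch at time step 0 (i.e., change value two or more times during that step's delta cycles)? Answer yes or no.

no

t=0 Δ0: b=0 clk=0 a=1 c=0
  Δ1: clk:0→1
  Δ2: c:0→1
  Δ3: b:0→1, a:1→0
  Δ4: b:1→0
  (4Δ to stable)
t=1 Δ0: b=0 clk=1 a=0 c=1
  Δ1: clk:1→0
  (1Δ to stable)
t=2 Δ0: b=0 clk=0 a=0 c=1
  Δ1: clk:0→1
  (1Δ to stable)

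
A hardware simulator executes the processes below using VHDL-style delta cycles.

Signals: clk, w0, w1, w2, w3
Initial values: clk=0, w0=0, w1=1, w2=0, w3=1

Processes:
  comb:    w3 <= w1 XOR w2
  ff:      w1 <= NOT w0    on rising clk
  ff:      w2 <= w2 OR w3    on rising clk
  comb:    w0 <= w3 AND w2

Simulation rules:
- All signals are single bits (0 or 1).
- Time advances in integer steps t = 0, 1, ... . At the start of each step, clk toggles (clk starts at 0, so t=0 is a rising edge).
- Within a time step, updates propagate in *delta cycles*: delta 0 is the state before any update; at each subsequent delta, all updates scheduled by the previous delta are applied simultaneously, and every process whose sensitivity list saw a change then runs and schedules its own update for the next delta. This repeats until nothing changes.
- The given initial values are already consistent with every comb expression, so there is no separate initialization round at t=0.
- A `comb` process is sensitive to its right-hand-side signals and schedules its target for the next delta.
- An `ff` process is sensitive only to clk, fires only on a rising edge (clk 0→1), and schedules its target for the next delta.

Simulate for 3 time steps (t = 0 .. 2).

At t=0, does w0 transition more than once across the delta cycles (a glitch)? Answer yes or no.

yes

t=0 Δ0: w0=0 w2=0 w3=1 clk=0 w1=1
  Δ1: clk:0→1
  Δ2: w2:0→1
  Δ3: w0:0→1, w3:1→0
  Δ4: w0:1→0
  (4Δ to stable)
t=1 Δ0: w0=0 w2=1 w3=0 clk=1 w1=1
  Δ1: clk:1→0
  (1Δ to stable)
t=2 Δ0: w0=0 w2=1 w3=0 clk=0 w1=1
  Δ1: clk:0→1
  (1Δ to stable)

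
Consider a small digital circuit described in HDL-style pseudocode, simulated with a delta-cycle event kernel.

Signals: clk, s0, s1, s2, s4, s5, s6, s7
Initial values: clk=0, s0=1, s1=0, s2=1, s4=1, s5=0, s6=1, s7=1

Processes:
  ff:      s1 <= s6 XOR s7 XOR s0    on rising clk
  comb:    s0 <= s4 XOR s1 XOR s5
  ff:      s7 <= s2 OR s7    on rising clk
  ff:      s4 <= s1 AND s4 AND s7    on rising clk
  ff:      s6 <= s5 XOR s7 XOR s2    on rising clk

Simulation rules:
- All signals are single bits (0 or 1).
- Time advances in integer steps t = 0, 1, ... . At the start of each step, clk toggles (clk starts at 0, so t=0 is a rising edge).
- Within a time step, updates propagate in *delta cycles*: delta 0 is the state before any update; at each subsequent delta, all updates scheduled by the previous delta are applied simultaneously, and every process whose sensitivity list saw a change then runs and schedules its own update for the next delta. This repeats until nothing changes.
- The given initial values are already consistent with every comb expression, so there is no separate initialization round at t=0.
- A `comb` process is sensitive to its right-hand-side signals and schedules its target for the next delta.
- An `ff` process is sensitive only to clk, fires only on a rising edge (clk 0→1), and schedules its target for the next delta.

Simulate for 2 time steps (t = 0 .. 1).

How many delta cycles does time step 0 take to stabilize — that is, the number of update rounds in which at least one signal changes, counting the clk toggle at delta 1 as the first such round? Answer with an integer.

t0.Δ0 s2=1 s7=1 s4=1 s6=1 s0=1 s1=0 clk=0 s5=0
t0.Δ1 s2=1 s7=1 s4=1 s6=1 s0=1 s1=0 clk=1 s5=0
t0.Δ2 s2=1 s7=1 s4=0 s6=0 s0=1 s1=1 clk=1 s5=0
t1.Δ0 s2=1 s7=1 s4=0 s6=0 s0=1 s1=1 clk=1 s5=0
t1.Δ1 s2=1 s7=1 s4=0 s6=0 s0=1 s1=1 clk=0 s5=0

2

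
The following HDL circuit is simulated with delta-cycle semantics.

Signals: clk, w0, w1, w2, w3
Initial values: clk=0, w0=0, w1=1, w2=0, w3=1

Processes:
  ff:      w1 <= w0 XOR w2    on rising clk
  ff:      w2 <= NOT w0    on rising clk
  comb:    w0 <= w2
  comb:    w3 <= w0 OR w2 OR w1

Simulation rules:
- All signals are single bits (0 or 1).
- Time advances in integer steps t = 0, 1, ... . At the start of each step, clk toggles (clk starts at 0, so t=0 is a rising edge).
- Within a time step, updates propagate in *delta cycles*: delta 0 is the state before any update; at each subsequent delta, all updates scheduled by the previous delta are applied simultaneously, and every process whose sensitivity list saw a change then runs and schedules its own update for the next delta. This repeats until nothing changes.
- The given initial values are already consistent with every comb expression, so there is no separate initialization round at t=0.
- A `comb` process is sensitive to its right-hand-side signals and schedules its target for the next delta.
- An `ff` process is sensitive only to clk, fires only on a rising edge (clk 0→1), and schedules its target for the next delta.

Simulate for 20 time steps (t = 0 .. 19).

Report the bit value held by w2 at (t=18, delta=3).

[bits: w2,clk,w0,w1,w3]
t=0: Δ0=00011 Δ1=01011 Δ2=11001 Δ3=11101 | 3Δ
t=1: Δ0=11101 Δ1=10101 | 1Δ
t=2: Δ0=10101 Δ1=11101 Δ2=01101 Δ3=01001 Δ4=01000 | 4Δ
t=3: Δ0=01000 Δ1=00000 | 1Δ
t=4: Δ0=00000 Δ1=01000 Δ2=11000 Δ3=11101 | 3Δ
t=5: Δ0=11101 Δ1=10101 | 1Δ
t=6: Δ0=10101 Δ1=11101 Δ2=01101 Δ3=01001 Δ4=01000 | 4Δ
t=7: Δ0=01000 Δ1=00000 | 1Δ
t=8: Δ0=00000 Δ1=01000 Δ2=11000 Δ3=11101 | 3Δ
t=9: Δ0=11101 Δ1=10101 | 1Δ
t=10: Δ0=10101 Δ1=11101 Δ2=01101 Δ3=01001 Δ4=01000 | 4Δ
t=11: Δ0=01000 Δ1=00000 | 1Δ
t=12: Δ0=00000 Δ1=01000 Δ2=11000 Δ3=11101 | 3Δ
t=13: Δ0=11101 Δ1=10101 | 1Δ
t=14: Δ0=10101 Δ1=11101 Δ2=01101 Δ3=01001 Δ4=01000 | 4Δ
t=15: Δ0=01000 Δ1=00000 | 1Δ
t=16: Δ0=00000 Δ1=01000 Δ2=11000 Δ3=11101 | 3Δ
t=17: Δ0=11101 Δ1=10101 | 1Δ
t=18: Δ0=10101 Δ1=11101 Δ2=01101 Δ3=01001 Δ4=01000 | 4Δ
t=19: Δ0=01000 Δ1=00000 | 1Δ

0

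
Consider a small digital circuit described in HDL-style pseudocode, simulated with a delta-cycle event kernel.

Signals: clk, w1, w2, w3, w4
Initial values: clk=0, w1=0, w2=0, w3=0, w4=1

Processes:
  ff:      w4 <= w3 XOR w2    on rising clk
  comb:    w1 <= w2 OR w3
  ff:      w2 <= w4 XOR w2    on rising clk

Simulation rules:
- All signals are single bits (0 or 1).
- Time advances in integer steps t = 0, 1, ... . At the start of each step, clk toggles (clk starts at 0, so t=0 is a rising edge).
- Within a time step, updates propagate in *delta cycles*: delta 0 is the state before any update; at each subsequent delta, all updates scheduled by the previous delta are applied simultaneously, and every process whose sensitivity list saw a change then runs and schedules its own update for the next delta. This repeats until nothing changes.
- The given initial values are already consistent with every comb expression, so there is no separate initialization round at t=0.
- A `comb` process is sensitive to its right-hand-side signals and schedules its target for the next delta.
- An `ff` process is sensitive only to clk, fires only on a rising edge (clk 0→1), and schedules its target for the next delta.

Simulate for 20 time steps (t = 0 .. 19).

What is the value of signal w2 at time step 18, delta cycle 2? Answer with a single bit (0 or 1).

t=0 Δ0: w2=0 w1=0 w3=0 w4=1 clk=0
  Δ1: clk:0→1
  Δ2: w2:0→1, w4:1→0
  Δ3: w1:0→1
  (3Δ to stable)
t=1 Δ0: w2=1 w1=1 w3=0 w4=0 clk=1
  Δ1: clk:1→0
  (1Δ to stable)
t=2 Δ0: w2=1 w1=1 w3=0 w4=0 clk=0
  Δ1: clk:0→1
  Δ2: w4:0→1
  (2Δ to stable)
t=3 Δ0: w2=1 w1=1 w3=0 w4=1 clk=1
  Δ1: clk:1→0
  (1Δ to stable)
t=4 Δ0: w2=1 w1=1 w3=0 w4=1 clk=0
  Δ1: clk:0→1
  Δ2: w2:1→0
  Δ3: w1:1→0
  (3Δ to stable)
t=5 Δ0: w2=0 w1=0 w3=0 w4=1 clk=1
  Δ1: clk:1→0
  (1Δ to stable)
t=6 Δ0: w2=0 w1=0 w3=0 w4=1 clk=0
  Δ1: clk:0→1
  Δ2: w2:0→1, w4:1→0
  Δ3: w1:0→1
  (3Δ to stable)
t=7 Δ0: w2=1 w1=1 w3=0 w4=0 clk=1
  Δ1: clk:1→0
  (1Δ to stable)
t=8 Δ0: w2=1 w1=1 w3=0 w4=0 clk=0
  Δ1: clk:0→1
  Δ2: w4:0→1
  (2Δ to stable)
t=9 Δ0: w2=1 w1=1 w3=0 w4=1 clk=1
  Δ1: clk:1→0
  (1Δ to stable)
t=10 Δ0: w2=1 w1=1 w3=0 w4=1 clk=0
  Δ1: clk:0→1
  Δ2: w2:1→0
  Δ3: w1:1→0
  (3Δ to stable)
t=11 Δ0: w2=0 w1=0 w3=0 w4=1 clk=1
  Δ1: clk:1→0
  (1Δ to stable)
t=12 Δ0: w2=0 w1=0 w3=0 w4=1 clk=0
  Δ1: clk:0→1
  Δ2: w2:0→1, w4:1→0
  Δ3: w1:0→1
  (3Δ to stable)
t=13 Δ0: w2=1 w1=1 w3=0 w4=0 clk=1
  Δ1: clk:1→0
  (1Δ to stable)
t=14 Δ0: w2=1 w1=1 w3=0 w4=0 clk=0
  Δ1: clk:0→1
  Δ2: w4:0→1
  (2Δ to stable)
t=15 Δ0: w2=1 w1=1 w3=0 w4=1 clk=1
  Δ1: clk:1→0
  (1Δ to stable)
t=16 Δ0: w2=1 w1=1 w3=0 w4=1 clk=0
  Δ1: clk:0→1
  Δ2: w2:1→0
  Δ3: w1:1→0
  (3Δ to stable)
t=17 Δ0: w2=0 w1=0 w3=0 w4=1 clk=1
  Δ1: clk:1→0
  (1Δ to stable)
t=18 Δ0: w2=0 w1=0 w3=0 w4=1 clk=0
  Δ1: clk:0→1
  Δ2: w2:0→1, w4:1→0
  Δ3: w1:0→1
  (3Δ to stable)
t=19 Δ0: w2=1 w1=1 w3=0 w4=0 clk=1
  Δ1: clk:1→0
  (1Δ to stable)

1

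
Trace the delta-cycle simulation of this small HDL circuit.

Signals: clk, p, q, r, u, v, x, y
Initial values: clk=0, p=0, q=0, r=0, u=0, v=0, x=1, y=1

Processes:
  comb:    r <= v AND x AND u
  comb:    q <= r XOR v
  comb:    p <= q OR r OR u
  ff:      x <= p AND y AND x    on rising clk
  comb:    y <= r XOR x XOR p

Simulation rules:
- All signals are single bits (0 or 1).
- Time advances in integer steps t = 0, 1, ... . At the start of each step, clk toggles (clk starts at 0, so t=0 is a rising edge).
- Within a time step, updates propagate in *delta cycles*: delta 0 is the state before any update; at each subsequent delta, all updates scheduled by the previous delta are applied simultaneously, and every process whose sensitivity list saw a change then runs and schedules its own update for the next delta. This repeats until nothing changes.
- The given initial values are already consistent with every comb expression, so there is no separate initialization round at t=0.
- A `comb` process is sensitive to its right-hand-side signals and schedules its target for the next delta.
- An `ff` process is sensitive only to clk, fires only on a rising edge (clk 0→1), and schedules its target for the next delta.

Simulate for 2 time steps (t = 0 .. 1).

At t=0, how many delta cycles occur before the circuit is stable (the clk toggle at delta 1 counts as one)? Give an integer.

3

t=0 Δ0: u=0 q=0 y=1 x=1 r=0 clk=0 v=0 p=0
  Δ1: clk:0→1
  Δ2: x:1→0
  Δ3: y:1→0
  (3Δ to stable)
t=1 Δ0: u=0 q=0 y=0 x=0 r=0 clk=1 v=0 p=0
  Δ1: clk:1→0
  (1Δ to stable)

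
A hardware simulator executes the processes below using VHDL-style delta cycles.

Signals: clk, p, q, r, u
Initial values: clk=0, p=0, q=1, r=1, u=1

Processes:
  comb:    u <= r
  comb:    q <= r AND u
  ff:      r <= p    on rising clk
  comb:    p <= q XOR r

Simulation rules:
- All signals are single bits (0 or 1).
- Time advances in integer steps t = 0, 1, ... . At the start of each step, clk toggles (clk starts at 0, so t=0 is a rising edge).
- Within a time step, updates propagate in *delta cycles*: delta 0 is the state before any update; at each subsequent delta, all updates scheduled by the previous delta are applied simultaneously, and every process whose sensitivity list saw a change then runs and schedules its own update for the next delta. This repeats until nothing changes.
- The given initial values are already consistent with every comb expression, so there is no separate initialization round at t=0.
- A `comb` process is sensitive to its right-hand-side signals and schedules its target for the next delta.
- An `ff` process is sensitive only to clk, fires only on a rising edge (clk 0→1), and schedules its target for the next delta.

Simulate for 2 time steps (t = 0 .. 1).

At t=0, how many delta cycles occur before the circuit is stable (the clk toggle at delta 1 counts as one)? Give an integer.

t0.Δ0 r=1 p=0 u=1 clk=0 q=1
t0.Δ1 r=1 p=0 u=1 clk=1 q=1
t0.Δ2 r=0 p=0 u=1 clk=1 q=1
t0.Δ3 r=0 p=1 u=0 clk=1 q=0
t0.Δ4 r=0 p=0 u=0 clk=1 q=0
t1.Δ0 r=0 p=0 u=0 clk=1 q=0
t1.Δ1 r=0 p=0 u=0 clk=0 q=0

4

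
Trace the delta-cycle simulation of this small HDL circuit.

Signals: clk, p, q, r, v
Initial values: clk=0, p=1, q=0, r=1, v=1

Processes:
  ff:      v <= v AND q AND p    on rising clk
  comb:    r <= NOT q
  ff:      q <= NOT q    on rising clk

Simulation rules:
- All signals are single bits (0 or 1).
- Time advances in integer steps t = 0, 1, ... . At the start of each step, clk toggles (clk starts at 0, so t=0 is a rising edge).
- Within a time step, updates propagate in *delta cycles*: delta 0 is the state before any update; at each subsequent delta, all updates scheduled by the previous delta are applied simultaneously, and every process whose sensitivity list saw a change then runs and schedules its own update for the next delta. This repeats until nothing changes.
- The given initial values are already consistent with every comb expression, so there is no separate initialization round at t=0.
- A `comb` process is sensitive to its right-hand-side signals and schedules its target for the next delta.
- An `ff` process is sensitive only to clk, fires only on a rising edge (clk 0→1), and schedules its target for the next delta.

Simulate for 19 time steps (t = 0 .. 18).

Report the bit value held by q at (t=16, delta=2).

t=0 Δ0: q=0 p=1 clk=0 r=1 v=1
  Δ1: clk:0→1
  Δ2: q:0→1, v:1→0
  Δ3: r:1→0
  (3Δ to stable)
t=1 Δ0: q=1 p=1 clk=1 r=0 v=0
  Δ1: clk:1→0
  (1Δ to stable)
t=2 Δ0: q=1 p=1 clk=0 r=0 v=0
  Δ1: clk:0→1
  Δ2: q:1→0
  Δ3: r:0→1
  (3Δ to stable)
t=3 Δ0: q=0 p=1 clk=1 r=1 v=0
  Δ1: clk:1→0
  (1Δ to stable)
t=4 Δ0: q=0 p=1 clk=0 r=1 v=0
  Δ1: clk:0→1
  Δ2: q:0→1
  Δ3: r:1→0
  (3Δ to stable)
t=5 Δ0: q=1 p=1 clk=1 r=0 v=0
  Δ1: clk:1→0
  (1Δ to stable)
t=6 Δ0: q=1 p=1 clk=0 r=0 v=0
  Δ1: clk:0→1
  Δ2: q:1→0
  Δ3: r:0→1
  (3Δ to stable)
t=7 Δ0: q=0 p=1 clk=1 r=1 v=0
  Δ1: clk:1→0
  (1Δ to stable)
t=8 Δ0: q=0 p=1 clk=0 r=1 v=0
  Δ1: clk:0→1
  Δ2: q:0→1
  Δ3: r:1→0
  (3Δ to stable)
t=9 Δ0: q=1 p=1 clk=1 r=0 v=0
  Δ1: clk:1→0
  (1Δ to stable)
t=10 Δ0: q=1 p=1 clk=0 r=0 v=0
  Δ1: clk:0→1
  Δ2: q:1→0
  Δ3: r:0→1
  (3Δ to stable)
t=11 Δ0: q=0 p=1 clk=1 r=1 v=0
  Δ1: clk:1→0
  (1Δ to stable)
t=12 Δ0: q=0 p=1 clk=0 r=1 v=0
  Δ1: clk:0→1
  Δ2: q:0→1
  Δ3: r:1→0
  (3Δ to stable)
t=13 Δ0: q=1 p=1 clk=1 r=0 v=0
  Δ1: clk:1→0
  (1Δ to stable)
t=14 Δ0: q=1 p=1 clk=0 r=0 v=0
  Δ1: clk:0→1
  Δ2: q:1→0
  Δ3: r:0→1
  (3Δ to stable)
t=15 Δ0: q=0 p=1 clk=1 r=1 v=0
  Δ1: clk:1→0
  (1Δ to stable)
t=16 Δ0: q=0 p=1 clk=0 r=1 v=0
  Δ1: clk:0→1
  Δ2: q:0→1
  Δ3: r:1→0
  (3Δ to stable)
t=17 Δ0: q=1 p=1 clk=1 r=0 v=0
  Δ1: clk:1→0
  (1Δ to stable)
t=18 Δ0: q=1 p=1 clk=0 r=0 v=0
  Δ1: clk:0→1
  Δ2: q:1→0
  Δ3: r:0→1
  (3Δ to stable)

1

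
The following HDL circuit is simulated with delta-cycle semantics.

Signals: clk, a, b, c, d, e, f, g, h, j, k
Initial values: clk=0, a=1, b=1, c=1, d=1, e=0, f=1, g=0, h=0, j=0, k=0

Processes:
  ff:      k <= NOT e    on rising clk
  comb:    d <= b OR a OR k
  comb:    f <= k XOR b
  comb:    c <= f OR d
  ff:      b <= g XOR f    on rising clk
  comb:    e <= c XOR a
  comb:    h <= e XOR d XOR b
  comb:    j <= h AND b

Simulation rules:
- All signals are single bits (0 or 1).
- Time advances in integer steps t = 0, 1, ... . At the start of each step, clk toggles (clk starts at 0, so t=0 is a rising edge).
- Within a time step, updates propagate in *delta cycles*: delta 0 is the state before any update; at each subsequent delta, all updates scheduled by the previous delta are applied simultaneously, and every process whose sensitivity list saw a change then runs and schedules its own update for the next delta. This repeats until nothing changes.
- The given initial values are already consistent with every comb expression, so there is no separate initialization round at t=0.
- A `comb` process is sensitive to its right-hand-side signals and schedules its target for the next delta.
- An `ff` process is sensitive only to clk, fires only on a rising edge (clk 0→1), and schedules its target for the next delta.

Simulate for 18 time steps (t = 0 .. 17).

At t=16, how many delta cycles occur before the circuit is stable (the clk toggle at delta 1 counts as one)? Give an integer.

4

t=0 Δ0: g=0 c=1 clk=0 e=0 j=0 h=0 a=1 b=1 f=1 k=0 d=1
  Δ1: clk:0→1
  Δ2: k:0→1
  Δ3: f:1→0
  (3Δ to stable)
t=1 Δ0: g=0 c=1 clk=1 e=0 j=0 h=0 a=1 b=1 f=0 k=1 d=1
  Δ1: clk:1→0
  (1Δ to stable)
t=2 Δ0: g=0 c=1 clk=0 e=0 j=0 h=0 a=1 b=1 f=0 k=1 d=1
  Δ1: clk:0→1
  Δ2: b:1→0
  Δ3: h:0→1, f:0→1
  (3Δ to stable)
t=3 Δ0: g=0 c=1 clk=1 e=0 j=0 h=1 a=1 b=0 f=1 k=1 d=1
  Δ1: clk:1→0
  (1Δ to stable)
t=4 Δ0: g=0 c=1 clk=0 e=0 j=0 h=1 a=1 b=0 f=1 k=1 d=1
  Δ1: clk:0→1
  Δ2: b:0→1
  Δ3: j:0→1, h:1→0, f:1→0
  Δ4: j:1→0
  (4Δ to stable)
t=5 Δ0: g=0 c=1 clk=1 e=0 j=0 h=0 a=1 b=1 f=0 k=1 d=1
  Δ1: clk:1→0
  (1Δ to stable)
t=6 Δ0: g=0 c=1 clk=0 e=0 j=0 h=0 a=1 b=1 f=0 k=1 d=1
  Δ1: clk:0→1
  Δ2: b:1→0
  Δ3: h:0→1, f:0→1
  (3Δ to stable)
t=7 Δ0: g=0 c=1 clk=1 e=0 j=0 h=1 a=1 b=0 f=1 k=1 d=1
  Δ1: clk:1→0
  (1Δ to stable)
t=8 Δ0: g=0 c=1 clk=0 e=0 j=0 h=1 a=1 b=0 f=1 k=1 d=1
  Δ1: clk:0→1
  Δ2: b:0→1
  Δ3: j:0→1, h:1→0, f:1→0
  Δ4: j:1→0
  (4Δ to stable)
t=9 Δ0: g=0 c=1 clk=1 e=0 j=0 h=0 a=1 b=1 f=0 k=1 d=1
  Δ1: clk:1→0
  (1Δ to stable)
t=10 Δ0: g=0 c=1 clk=0 e=0 j=0 h=0 a=1 b=1 f=0 k=1 d=1
  Δ1: clk:0→1
  Δ2: b:1→0
  Δ3: h:0→1, f:0→1
  (3Δ to stable)
t=11 Δ0: g=0 c=1 clk=1 e=0 j=0 h=1 a=1 b=0 f=1 k=1 d=1
  Δ1: clk:1→0
  (1Δ to stable)
t=12 Δ0: g=0 c=1 clk=0 e=0 j=0 h=1 a=1 b=0 f=1 k=1 d=1
  Δ1: clk:0→1
  Δ2: b:0→1
  Δ3: j:0→1, h:1→0, f:1→0
  Δ4: j:1→0
  (4Δ to stable)
t=13 Δ0: g=0 c=1 clk=1 e=0 j=0 h=0 a=1 b=1 f=0 k=1 d=1
  Δ1: clk:1→0
  (1Δ to stable)
t=14 Δ0: g=0 c=1 clk=0 e=0 j=0 h=0 a=1 b=1 f=0 k=1 d=1
  Δ1: clk:0→1
  Δ2: b:1→0
  Δ3: h:0→1, f:0→1
  (3Δ to stable)
t=15 Δ0: g=0 c=1 clk=1 e=0 j=0 h=1 a=1 b=0 f=1 k=1 d=1
  Δ1: clk:1→0
  (1Δ to stable)
t=16 Δ0: g=0 c=1 clk=0 e=0 j=0 h=1 a=1 b=0 f=1 k=1 d=1
  Δ1: clk:0→1
  Δ2: b:0→1
  Δ3: j:0→1, h:1→0, f:1→0
  Δ4: j:1→0
  (4Δ to stable)
t=17 Δ0: g=0 c=1 clk=1 e=0 j=0 h=0 a=1 b=1 f=0 k=1 d=1
  Δ1: clk:1→0
  (1Δ to stable)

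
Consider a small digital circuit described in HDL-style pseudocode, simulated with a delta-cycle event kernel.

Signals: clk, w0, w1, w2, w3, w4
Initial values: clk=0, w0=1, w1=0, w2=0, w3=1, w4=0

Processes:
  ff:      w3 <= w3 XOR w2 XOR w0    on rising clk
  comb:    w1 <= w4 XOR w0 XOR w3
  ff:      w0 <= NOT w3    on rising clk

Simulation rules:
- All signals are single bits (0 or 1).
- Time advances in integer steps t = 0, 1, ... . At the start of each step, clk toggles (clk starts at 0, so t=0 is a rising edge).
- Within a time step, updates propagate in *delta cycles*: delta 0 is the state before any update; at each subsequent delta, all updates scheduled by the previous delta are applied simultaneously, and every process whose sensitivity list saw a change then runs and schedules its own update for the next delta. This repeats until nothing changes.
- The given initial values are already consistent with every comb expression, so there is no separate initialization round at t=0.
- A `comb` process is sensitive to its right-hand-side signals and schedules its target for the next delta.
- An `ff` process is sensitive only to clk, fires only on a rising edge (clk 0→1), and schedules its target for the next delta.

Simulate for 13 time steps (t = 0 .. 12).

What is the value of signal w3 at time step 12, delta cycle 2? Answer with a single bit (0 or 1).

0

t0.Δ0 clk=0 w3=1 w4=0 w0=1 w2=0 w1=0
t0.Δ1 clk=1 w3=1 w4=0 w0=1 w2=0 w1=0
t0.Δ2 clk=1 w3=0 w4=0 w0=0 w2=0 w1=0
t1.Δ0 clk=1 w3=0 w4=0 w0=0 w2=0 w1=0
t1.Δ1 clk=0 w3=0 w4=0 w0=0 w2=0 w1=0
t2.Δ0 clk=0 w3=0 w4=0 w0=0 w2=0 w1=0
t2.Δ1 clk=1 w3=0 w4=0 w0=0 w2=0 w1=0
t2.Δ2 clk=1 w3=0 w4=0 w0=1 w2=0 w1=0
t2.Δ3 clk=1 w3=0 w4=0 w0=1 w2=0 w1=1
t3.Δ0 clk=1 w3=0 w4=0 w0=1 w2=0 w1=1
t3.Δ1 clk=0 w3=0 w4=0 w0=1 w2=0 w1=1
t4.Δ0 clk=0 w3=0 w4=0 w0=1 w2=0 w1=1
t4.Δ1 clk=1 w3=0 w4=0 w0=1 w2=0 w1=1
t4.Δ2 clk=1 w3=1 w4=0 w0=1 w2=0 w1=1
t4.Δ3 clk=1 w3=1 w4=0 w0=1 w2=0 w1=0
t5.Δ0 clk=1 w3=1 w4=0 w0=1 w2=0 w1=0
t5.Δ1 clk=0 w3=1 w4=0 w0=1 w2=0 w1=0
t6.Δ0 clk=0 w3=1 w4=0 w0=1 w2=0 w1=0
t6.Δ1 clk=1 w3=1 w4=0 w0=1 w2=0 w1=0
t6.Δ2 clk=1 w3=0 w4=0 w0=0 w2=0 w1=0
t7.Δ0 clk=1 w3=0 w4=0 w0=0 w2=0 w1=0
t7.Δ1 clk=0 w3=0 w4=0 w0=0 w2=0 w1=0
t8.Δ0 clk=0 w3=0 w4=0 w0=0 w2=0 w1=0
t8.Δ1 clk=1 w3=0 w4=0 w0=0 w2=0 w1=0
t8.Δ2 clk=1 w3=0 w4=0 w0=1 w2=0 w1=0
t8.Δ3 clk=1 w3=0 w4=0 w0=1 w2=0 w1=1
t9.Δ0 clk=1 w3=0 w4=0 w0=1 w2=0 w1=1
t9.Δ1 clk=0 w3=0 w4=0 w0=1 w2=0 w1=1
t10.Δ0 clk=0 w3=0 w4=0 w0=1 w2=0 w1=1
t10.Δ1 clk=1 w3=0 w4=0 w0=1 w2=0 w1=1
t10.Δ2 clk=1 w3=1 w4=0 w0=1 w2=0 w1=1
t10.Δ3 clk=1 w3=1 w4=0 w0=1 w2=0 w1=0
t11.Δ0 clk=1 w3=1 w4=0 w0=1 w2=0 w1=0
t11.Δ1 clk=0 w3=1 w4=0 w0=1 w2=0 w1=0
t12.Δ0 clk=0 w3=1 w4=0 w0=1 w2=0 w1=0
t12.Δ1 clk=1 w3=1 w4=0 w0=1 w2=0 w1=0
t12.Δ2 clk=1 w3=0 w4=0 w0=0 w2=0 w1=0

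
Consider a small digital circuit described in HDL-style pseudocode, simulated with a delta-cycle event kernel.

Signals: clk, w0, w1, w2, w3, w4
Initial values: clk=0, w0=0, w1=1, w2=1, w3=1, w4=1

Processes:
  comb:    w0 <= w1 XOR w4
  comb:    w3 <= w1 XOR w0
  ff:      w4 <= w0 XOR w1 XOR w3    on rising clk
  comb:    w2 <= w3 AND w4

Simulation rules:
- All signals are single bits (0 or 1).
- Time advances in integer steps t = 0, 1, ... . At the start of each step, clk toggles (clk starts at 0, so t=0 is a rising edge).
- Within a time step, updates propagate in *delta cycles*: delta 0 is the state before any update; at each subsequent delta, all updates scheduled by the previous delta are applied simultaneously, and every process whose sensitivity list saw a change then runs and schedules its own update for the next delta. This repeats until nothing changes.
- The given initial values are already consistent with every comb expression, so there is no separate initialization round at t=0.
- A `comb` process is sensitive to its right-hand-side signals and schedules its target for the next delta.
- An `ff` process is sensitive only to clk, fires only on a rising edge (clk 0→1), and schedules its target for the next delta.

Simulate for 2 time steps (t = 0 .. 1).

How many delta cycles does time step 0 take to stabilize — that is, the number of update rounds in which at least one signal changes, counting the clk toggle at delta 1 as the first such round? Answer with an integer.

t0.Δ0 clk=0 w2=1 w3=1 w4=1 w0=0 w1=1
t0.Δ1 clk=1 w2=1 w3=1 w4=1 w0=0 w1=1
t0.Δ2 clk=1 w2=1 w3=1 w4=0 w0=0 w1=1
t0.Δ3 clk=1 w2=0 w3=1 w4=0 w0=1 w1=1
t0.Δ4 clk=1 w2=0 w3=0 w4=0 w0=1 w1=1
t1.Δ0 clk=1 w2=0 w3=0 w4=0 w0=1 w1=1
t1.Δ1 clk=0 w2=0 w3=0 w4=0 w0=1 w1=1

4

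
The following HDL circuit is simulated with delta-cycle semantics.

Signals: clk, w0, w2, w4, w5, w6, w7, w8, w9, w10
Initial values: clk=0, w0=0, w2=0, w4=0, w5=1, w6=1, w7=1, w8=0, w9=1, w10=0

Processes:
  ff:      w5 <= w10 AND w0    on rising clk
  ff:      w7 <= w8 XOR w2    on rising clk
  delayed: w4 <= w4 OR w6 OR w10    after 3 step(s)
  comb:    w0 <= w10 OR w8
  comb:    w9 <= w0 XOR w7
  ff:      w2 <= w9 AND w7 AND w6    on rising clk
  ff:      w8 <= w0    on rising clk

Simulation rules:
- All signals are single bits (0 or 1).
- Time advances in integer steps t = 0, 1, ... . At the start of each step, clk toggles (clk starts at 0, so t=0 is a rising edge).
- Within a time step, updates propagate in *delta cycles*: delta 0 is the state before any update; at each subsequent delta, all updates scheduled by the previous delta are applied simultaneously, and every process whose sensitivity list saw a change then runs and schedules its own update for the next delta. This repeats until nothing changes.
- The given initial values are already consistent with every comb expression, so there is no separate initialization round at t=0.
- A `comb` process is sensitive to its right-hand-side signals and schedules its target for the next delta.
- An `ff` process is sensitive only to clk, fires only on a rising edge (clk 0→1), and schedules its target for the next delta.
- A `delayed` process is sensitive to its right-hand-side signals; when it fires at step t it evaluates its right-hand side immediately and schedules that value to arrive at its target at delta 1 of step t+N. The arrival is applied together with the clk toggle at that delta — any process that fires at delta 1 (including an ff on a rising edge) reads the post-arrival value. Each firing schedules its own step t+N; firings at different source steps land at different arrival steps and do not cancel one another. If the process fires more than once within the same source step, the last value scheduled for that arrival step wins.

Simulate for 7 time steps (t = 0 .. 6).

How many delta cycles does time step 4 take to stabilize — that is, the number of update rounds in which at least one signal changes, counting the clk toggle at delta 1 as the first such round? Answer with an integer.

3

t=0 Δ0: w5=1 w0=0 clk=0 w8=0 w2=0 w7=1 w6=1 w4=0 w10=0 w9=1
  Δ1: clk:0→1
  Δ2: w5:1→0, w2:0→1, w7:1→0
  Δ3: w9:1→0
  (3Δ to stable)
t=1 Δ0: w5=0 w0=0 clk=1 w8=0 w2=1 w7=0 w6=1 w4=0 w10=0 w9=0
  Δ1: clk:1→0
  (1Δ to stable)
t=2 Δ0: w5=0 w0=0 clk=0 w8=0 w2=1 w7=0 w6=1 w4=0 w10=0 w9=0
  Δ1: clk:0→1
  Δ2: w2:1→0, w7:0→1
  Δ3: w9:0→1
  (3Δ to stable)
t=3 Δ0: w5=0 w0=0 clk=1 w8=0 w2=0 w7=1 w6=1 w4=0 w10=0 w9=1
  Δ1: clk:1→0
  (1Δ to stable)
t=4 Δ0: w5=0 w0=0 clk=0 w8=0 w2=0 w7=1 w6=1 w4=0 w10=0 w9=1
  Δ1: clk:0→1
  Δ2: w2:0→1, w7:1→0
  Δ3: w9:1→0
  (3Δ to stable)
t=5 Δ0: w5=0 w0=0 clk=1 w8=0 w2=1 w7=0 w6=1 w4=0 w10=0 w9=0
  Δ1: clk:1→0
  (1Δ to stable)
t=6 Δ0: w5=0 w0=0 clk=0 w8=0 w2=1 w7=0 w6=1 w4=0 w10=0 w9=0
  Δ1: clk:0→1
  Δ2: w2:1→0, w7:0→1
  Δ3: w9:0→1
  (3Δ to stable)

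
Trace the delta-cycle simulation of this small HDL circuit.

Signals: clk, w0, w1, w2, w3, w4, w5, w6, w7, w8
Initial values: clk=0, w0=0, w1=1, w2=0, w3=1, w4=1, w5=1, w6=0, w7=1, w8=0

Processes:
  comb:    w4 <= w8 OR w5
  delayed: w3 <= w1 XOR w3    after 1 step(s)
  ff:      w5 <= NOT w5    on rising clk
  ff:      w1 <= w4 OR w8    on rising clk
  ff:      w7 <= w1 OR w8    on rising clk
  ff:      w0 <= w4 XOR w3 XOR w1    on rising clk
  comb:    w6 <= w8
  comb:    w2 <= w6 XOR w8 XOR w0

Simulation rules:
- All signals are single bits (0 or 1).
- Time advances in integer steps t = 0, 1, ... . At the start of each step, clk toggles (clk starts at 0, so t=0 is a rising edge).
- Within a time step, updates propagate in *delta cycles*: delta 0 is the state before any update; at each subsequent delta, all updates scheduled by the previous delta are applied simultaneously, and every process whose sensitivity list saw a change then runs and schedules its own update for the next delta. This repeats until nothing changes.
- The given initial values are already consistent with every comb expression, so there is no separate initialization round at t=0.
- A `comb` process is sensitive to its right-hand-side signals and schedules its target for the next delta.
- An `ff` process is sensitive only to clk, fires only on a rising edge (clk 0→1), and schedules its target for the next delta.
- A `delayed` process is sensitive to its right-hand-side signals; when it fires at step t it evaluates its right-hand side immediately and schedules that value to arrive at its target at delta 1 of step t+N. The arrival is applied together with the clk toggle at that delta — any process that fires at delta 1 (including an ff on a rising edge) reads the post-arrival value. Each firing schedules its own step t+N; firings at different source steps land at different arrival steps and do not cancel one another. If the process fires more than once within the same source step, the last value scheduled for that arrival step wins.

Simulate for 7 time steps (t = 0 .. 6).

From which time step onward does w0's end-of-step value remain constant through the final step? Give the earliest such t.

t=0 Δ0: w5=1 w8=0 w1=1 w0=0 w3=1 w2=0 w6=0 w7=1 clk=0 w4=1
  Δ1: clk:0→1
  Δ2: w5:1→0, w0:0→1
  Δ3: w2:0→1, w4:1→0
  (3Δ to stable)
t=1 Δ0: w5=0 w8=0 w1=1 w0=1 w3=1 w2=1 w6=0 w7=1 clk=1 w4=0
  Δ1: clk:1→0
  (1Δ to stable)
t=2 Δ0: w5=0 w8=0 w1=1 w0=1 w3=1 w2=1 w6=0 w7=1 clk=0 w4=0
  Δ1: clk:0→1
  Δ2: w5:0→1, w1:1→0, w0:1→0
  Δ3: w2:1→0, w4:0→1
  (3Δ to stable)
t=3 Δ0: w5=1 w8=0 w1=0 w0=0 w3=1 w2=0 w6=0 w7=1 clk=1 w4=1
  Δ1: clk:1→0
  (1Δ to stable)
t=4 Δ0: w5=1 w8=0 w1=0 w0=0 w3=1 w2=0 w6=0 w7=1 clk=0 w4=1
  Δ1: clk:0→1
  Δ2: w5:1→0, w1:0→1, w7:1→0
  Δ3: w4:1→0
  (3Δ to stable)
t=5 Δ0: w5=0 w8=0 w1=1 w0=0 w3=1 w2=0 w6=0 w7=0 clk=1 w4=0
  Δ1: w3:1→0, clk:1→0
  (1Δ to stable)
t=6 Δ0: w5=0 w8=0 w1=1 w0=0 w3=0 w2=0 w6=0 w7=0 clk=0 w4=0
  Δ1: w3:0→1, clk:0→1
  Δ2: w5:0→1, w1:1→0, w7:0→1
  Δ3: w4:0→1
  (3Δ to stable)

2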